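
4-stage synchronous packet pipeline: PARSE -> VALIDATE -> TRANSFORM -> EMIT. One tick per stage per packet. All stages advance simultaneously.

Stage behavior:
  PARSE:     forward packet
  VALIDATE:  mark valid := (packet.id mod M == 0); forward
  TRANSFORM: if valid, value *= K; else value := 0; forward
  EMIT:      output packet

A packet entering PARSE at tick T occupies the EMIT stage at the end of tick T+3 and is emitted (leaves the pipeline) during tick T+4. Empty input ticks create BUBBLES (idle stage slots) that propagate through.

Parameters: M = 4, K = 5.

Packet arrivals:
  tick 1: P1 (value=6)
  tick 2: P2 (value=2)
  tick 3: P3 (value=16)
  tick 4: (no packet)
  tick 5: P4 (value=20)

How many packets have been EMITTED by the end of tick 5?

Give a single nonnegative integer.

Answer: 1

Derivation:
Tick 1: [PARSE:P1(v=6,ok=F), VALIDATE:-, TRANSFORM:-, EMIT:-] out:-; in:P1
Tick 2: [PARSE:P2(v=2,ok=F), VALIDATE:P1(v=6,ok=F), TRANSFORM:-, EMIT:-] out:-; in:P2
Tick 3: [PARSE:P3(v=16,ok=F), VALIDATE:P2(v=2,ok=F), TRANSFORM:P1(v=0,ok=F), EMIT:-] out:-; in:P3
Tick 4: [PARSE:-, VALIDATE:P3(v=16,ok=F), TRANSFORM:P2(v=0,ok=F), EMIT:P1(v=0,ok=F)] out:-; in:-
Tick 5: [PARSE:P4(v=20,ok=F), VALIDATE:-, TRANSFORM:P3(v=0,ok=F), EMIT:P2(v=0,ok=F)] out:P1(v=0); in:P4
Emitted by tick 5: ['P1']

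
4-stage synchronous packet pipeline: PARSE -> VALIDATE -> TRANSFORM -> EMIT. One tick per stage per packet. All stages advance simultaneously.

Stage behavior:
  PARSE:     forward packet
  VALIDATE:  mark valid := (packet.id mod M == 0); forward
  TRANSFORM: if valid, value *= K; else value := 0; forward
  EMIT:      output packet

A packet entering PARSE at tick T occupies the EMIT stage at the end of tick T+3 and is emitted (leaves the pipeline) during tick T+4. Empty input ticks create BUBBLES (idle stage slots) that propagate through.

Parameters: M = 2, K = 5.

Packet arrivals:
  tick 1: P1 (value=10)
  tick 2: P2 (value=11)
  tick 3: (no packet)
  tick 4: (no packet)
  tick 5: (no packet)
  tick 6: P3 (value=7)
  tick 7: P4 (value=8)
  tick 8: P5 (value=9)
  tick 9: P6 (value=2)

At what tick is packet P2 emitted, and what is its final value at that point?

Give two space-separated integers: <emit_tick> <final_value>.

Answer: 6 55

Derivation:
Tick 1: [PARSE:P1(v=10,ok=F), VALIDATE:-, TRANSFORM:-, EMIT:-] out:-; in:P1
Tick 2: [PARSE:P2(v=11,ok=F), VALIDATE:P1(v=10,ok=F), TRANSFORM:-, EMIT:-] out:-; in:P2
Tick 3: [PARSE:-, VALIDATE:P2(v=11,ok=T), TRANSFORM:P1(v=0,ok=F), EMIT:-] out:-; in:-
Tick 4: [PARSE:-, VALIDATE:-, TRANSFORM:P2(v=55,ok=T), EMIT:P1(v=0,ok=F)] out:-; in:-
Tick 5: [PARSE:-, VALIDATE:-, TRANSFORM:-, EMIT:P2(v=55,ok=T)] out:P1(v=0); in:-
Tick 6: [PARSE:P3(v=7,ok=F), VALIDATE:-, TRANSFORM:-, EMIT:-] out:P2(v=55); in:P3
Tick 7: [PARSE:P4(v=8,ok=F), VALIDATE:P3(v=7,ok=F), TRANSFORM:-, EMIT:-] out:-; in:P4
Tick 8: [PARSE:P5(v=9,ok=F), VALIDATE:P4(v=8,ok=T), TRANSFORM:P3(v=0,ok=F), EMIT:-] out:-; in:P5
Tick 9: [PARSE:P6(v=2,ok=F), VALIDATE:P5(v=9,ok=F), TRANSFORM:P4(v=40,ok=T), EMIT:P3(v=0,ok=F)] out:-; in:P6
Tick 10: [PARSE:-, VALIDATE:P6(v=2,ok=T), TRANSFORM:P5(v=0,ok=F), EMIT:P4(v=40,ok=T)] out:P3(v=0); in:-
Tick 11: [PARSE:-, VALIDATE:-, TRANSFORM:P6(v=10,ok=T), EMIT:P5(v=0,ok=F)] out:P4(v=40); in:-
Tick 12: [PARSE:-, VALIDATE:-, TRANSFORM:-, EMIT:P6(v=10,ok=T)] out:P5(v=0); in:-
Tick 13: [PARSE:-, VALIDATE:-, TRANSFORM:-, EMIT:-] out:P6(v=10); in:-
P2: arrives tick 2, valid=True (id=2, id%2=0), emit tick 6, final value 55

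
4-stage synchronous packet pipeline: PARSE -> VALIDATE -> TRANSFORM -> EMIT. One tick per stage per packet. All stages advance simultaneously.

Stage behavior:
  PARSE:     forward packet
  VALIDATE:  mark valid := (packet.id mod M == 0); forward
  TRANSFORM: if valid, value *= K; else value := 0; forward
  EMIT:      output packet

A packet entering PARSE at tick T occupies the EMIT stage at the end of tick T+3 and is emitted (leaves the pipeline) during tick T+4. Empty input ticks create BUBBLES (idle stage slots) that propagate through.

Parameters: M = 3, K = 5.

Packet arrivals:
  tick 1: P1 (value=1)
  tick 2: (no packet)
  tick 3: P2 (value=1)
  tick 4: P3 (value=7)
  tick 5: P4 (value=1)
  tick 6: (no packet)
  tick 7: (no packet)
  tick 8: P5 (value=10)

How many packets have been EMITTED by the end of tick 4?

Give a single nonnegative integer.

Answer: 0

Derivation:
Tick 1: [PARSE:P1(v=1,ok=F), VALIDATE:-, TRANSFORM:-, EMIT:-] out:-; in:P1
Tick 2: [PARSE:-, VALIDATE:P1(v=1,ok=F), TRANSFORM:-, EMIT:-] out:-; in:-
Tick 3: [PARSE:P2(v=1,ok=F), VALIDATE:-, TRANSFORM:P1(v=0,ok=F), EMIT:-] out:-; in:P2
Tick 4: [PARSE:P3(v=7,ok=F), VALIDATE:P2(v=1,ok=F), TRANSFORM:-, EMIT:P1(v=0,ok=F)] out:-; in:P3
Emitted by tick 4: []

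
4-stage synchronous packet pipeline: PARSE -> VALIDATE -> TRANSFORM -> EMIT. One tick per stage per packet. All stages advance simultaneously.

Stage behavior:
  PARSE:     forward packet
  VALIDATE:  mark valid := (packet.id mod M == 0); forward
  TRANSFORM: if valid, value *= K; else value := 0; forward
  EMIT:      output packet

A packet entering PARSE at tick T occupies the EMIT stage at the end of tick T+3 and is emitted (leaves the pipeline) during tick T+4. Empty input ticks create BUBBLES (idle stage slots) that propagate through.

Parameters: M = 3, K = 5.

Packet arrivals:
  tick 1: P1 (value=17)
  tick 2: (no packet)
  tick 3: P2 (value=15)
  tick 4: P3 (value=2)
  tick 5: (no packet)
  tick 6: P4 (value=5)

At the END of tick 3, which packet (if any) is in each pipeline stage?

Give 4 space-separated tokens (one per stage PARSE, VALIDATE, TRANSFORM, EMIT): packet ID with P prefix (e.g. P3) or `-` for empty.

Answer: P2 - P1 -

Derivation:
Tick 1: [PARSE:P1(v=17,ok=F), VALIDATE:-, TRANSFORM:-, EMIT:-] out:-; in:P1
Tick 2: [PARSE:-, VALIDATE:P1(v=17,ok=F), TRANSFORM:-, EMIT:-] out:-; in:-
Tick 3: [PARSE:P2(v=15,ok=F), VALIDATE:-, TRANSFORM:P1(v=0,ok=F), EMIT:-] out:-; in:P2
At end of tick 3: ['P2', '-', 'P1', '-']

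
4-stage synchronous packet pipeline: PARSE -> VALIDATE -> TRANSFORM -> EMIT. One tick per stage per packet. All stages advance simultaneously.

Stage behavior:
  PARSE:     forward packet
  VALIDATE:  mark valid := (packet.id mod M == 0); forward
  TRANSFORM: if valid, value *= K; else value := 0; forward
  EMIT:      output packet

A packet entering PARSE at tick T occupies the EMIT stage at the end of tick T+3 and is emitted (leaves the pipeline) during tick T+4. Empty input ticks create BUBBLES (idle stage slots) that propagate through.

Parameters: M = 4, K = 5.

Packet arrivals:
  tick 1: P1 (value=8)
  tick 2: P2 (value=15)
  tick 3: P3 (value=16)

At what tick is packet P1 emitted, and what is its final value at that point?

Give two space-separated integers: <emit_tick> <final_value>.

Answer: 5 0

Derivation:
Tick 1: [PARSE:P1(v=8,ok=F), VALIDATE:-, TRANSFORM:-, EMIT:-] out:-; in:P1
Tick 2: [PARSE:P2(v=15,ok=F), VALIDATE:P1(v=8,ok=F), TRANSFORM:-, EMIT:-] out:-; in:P2
Tick 3: [PARSE:P3(v=16,ok=F), VALIDATE:P2(v=15,ok=F), TRANSFORM:P1(v=0,ok=F), EMIT:-] out:-; in:P3
Tick 4: [PARSE:-, VALIDATE:P3(v=16,ok=F), TRANSFORM:P2(v=0,ok=F), EMIT:P1(v=0,ok=F)] out:-; in:-
Tick 5: [PARSE:-, VALIDATE:-, TRANSFORM:P3(v=0,ok=F), EMIT:P2(v=0,ok=F)] out:P1(v=0); in:-
Tick 6: [PARSE:-, VALIDATE:-, TRANSFORM:-, EMIT:P3(v=0,ok=F)] out:P2(v=0); in:-
Tick 7: [PARSE:-, VALIDATE:-, TRANSFORM:-, EMIT:-] out:P3(v=0); in:-
P1: arrives tick 1, valid=False (id=1, id%4=1), emit tick 5, final value 0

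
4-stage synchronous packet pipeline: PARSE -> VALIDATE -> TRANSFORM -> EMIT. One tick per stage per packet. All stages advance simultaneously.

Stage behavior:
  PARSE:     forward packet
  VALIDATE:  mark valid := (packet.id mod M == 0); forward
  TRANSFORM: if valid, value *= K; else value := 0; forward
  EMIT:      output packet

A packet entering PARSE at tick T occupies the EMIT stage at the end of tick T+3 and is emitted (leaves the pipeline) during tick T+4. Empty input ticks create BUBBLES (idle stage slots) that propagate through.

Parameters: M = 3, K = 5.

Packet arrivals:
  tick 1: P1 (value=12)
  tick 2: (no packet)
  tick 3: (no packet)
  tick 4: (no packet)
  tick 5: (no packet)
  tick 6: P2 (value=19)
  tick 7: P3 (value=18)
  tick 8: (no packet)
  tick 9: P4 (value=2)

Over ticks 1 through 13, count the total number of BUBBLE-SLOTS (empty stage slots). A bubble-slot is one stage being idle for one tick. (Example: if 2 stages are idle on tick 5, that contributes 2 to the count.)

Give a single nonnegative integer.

Answer: 36

Derivation:
Tick 1: [PARSE:P1(v=12,ok=F), VALIDATE:-, TRANSFORM:-, EMIT:-] out:-; bubbles=3
Tick 2: [PARSE:-, VALIDATE:P1(v=12,ok=F), TRANSFORM:-, EMIT:-] out:-; bubbles=3
Tick 3: [PARSE:-, VALIDATE:-, TRANSFORM:P1(v=0,ok=F), EMIT:-] out:-; bubbles=3
Tick 4: [PARSE:-, VALIDATE:-, TRANSFORM:-, EMIT:P1(v=0,ok=F)] out:-; bubbles=3
Tick 5: [PARSE:-, VALIDATE:-, TRANSFORM:-, EMIT:-] out:P1(v=0); bubbles=4
Tick 6: [PARSE:P2(v=19,ok=F), VALIDATE:-, TRANSFORM:-, EMIT:-] out:-; bubbles=3
Tick 7: [PARSE:P3(v=18,ok=F), VALIDATE:P2(v=19,ok=F), TRANSFORM:-, EMIT:-] out:-; bubbles=2
Tick 8: [PARSE:-, VALIDATE:P3(v=18,ok=T), TRANSFORM:P2(v=0,ok=F), EMIT:-] out:-; bubbles=2
Tick 9: [PARSE:P4(v=2,ok=F), VALIDATE:-, TRANSFORM:P3(v=90,ok=T), EMIT:P2(v=0,ok=F)] out:-; bubbles=1
Tick 10: [PARSE:-, VALIDATE:P4(v=2,ok=F), TRANSFORM:-, EMIT:P3(v=90,ok=T)] out:P2(v=0); bubbles=2
Tick 11: [PARSE:-, VALIDATE:-, TRANSFORM:P4(v=0,ok=F), EMIT:-] out:P3(v=90); bubbles=3
Tick 12: [PARSE:-, VALIDATE:-, TRANSFORM:-, EMIT:P4(v=0,ok=F)] out:-; bubbles=3
Tick 13: [PARSE:-, VALIDATE:-, TRANSFORM:-, EMIT:-] out:P4(v=0); bubbles=4
Total bubble-slots: 36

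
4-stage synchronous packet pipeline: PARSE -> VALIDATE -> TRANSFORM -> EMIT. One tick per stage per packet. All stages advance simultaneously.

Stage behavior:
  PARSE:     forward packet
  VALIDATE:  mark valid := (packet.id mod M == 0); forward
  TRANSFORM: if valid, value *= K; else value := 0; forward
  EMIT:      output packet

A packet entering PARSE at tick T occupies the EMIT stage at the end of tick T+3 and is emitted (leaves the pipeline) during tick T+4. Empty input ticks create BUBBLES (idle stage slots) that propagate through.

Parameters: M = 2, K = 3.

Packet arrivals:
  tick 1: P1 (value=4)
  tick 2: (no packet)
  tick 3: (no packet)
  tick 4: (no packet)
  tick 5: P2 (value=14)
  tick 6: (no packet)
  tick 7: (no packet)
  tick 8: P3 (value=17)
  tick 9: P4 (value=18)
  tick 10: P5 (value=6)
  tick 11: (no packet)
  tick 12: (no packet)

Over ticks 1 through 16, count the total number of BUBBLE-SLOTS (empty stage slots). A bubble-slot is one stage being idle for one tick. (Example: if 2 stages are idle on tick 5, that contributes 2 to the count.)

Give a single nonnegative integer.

Tick 1: [PARSE:P1(v=4,ok=F), VALIDATE:-, TRANSFORM:-, EMIT:-] out:-; bubbles=3
Tick 2: [PARSE:-, VALIDATE:P1(v=4,ok=F), TRANSFORM:-, EMIT:-] out:-; bubbles=3
Tick 3: [PARSE:-, VALIDATE:-, TRANSFORM:P1(v=0,ok=F), EMIT:-] out:-; bubbles=3
Tick 4: [PARSE:-, VALIDATE:-, TRANSFORM:-, EMIT:P1(v=0,ok=F)] out:-; bubbles=3
Tick 5: [PARSE:P2(v=14,ok=F), VALIDATE:-, TRANSFORM:-, EMIT:-] out:P1(v=0); bubbles=3
Tick 6: [PARSE:-, VALIDATE:P2(v=14,ok=T), TRANSFORM:-, EMIT:-] out:-; bubbles=3
Tick 7: [PARSE:-, VALIDATE:-, TRANSFORM:P2(v=42,ok=T), EMIT:-] out:-; bubbles=3
Tick 8: [PARSE:P3(v=17,ok=F), VALIDATE:-, TRANSFORM:-, EMIT:P2(v=42,ok=T)] out:-; bubbles=2
Tick 9: [PARSE:P4(v=18,ok=F), VALIDATE:P3(v=17,ok=F), TRANSFORM:-, EMIT:-] out:P2(v=42); bubbles=2
Tick 10: [PARSE:P5(v=6,ok=F), VALIDATE:P4(v=18,ok=T), TRANSFORM:P3(v=0,ok=F), EMIT:-] out:-; bubbles=1
Tick 11: [PARSE:-, VALIDATE:P5(v=6,ok=F), TRANSFORM:P4(v=54,ok=T), EMIT:P3(v=0,ok=F)] out:-; bubbles=1
Tick 12: [PARSE:-, VALIDATE:-, TRANSFORM:P5(v=0,ok=F), EMIT:P4(v=54,ok=T)] out:P3(v=0); bubbles=2
Tick 13: [PARSE:-, VALIDATE:-, TRANSFORM:-, EMIT:P5(v=0,ok=F)] out:P4(v=54); bubbles=3
Tick 14: [PARSE:-, VALIDATE:-, TRANSFORM:-, EMIT:-] out:P5(v=0); bubbles=4
Tick 15: [PARSE:-, VALIDATE:-, TRANSFORM:-, EMIT:-] out:-; bubbles=4
Tick 16: [PARSE:-, VALIDATE:-, TRANSFORM:-, EMIT:-] out:-; bubbles=4
Total bubble-slots: 44

Answer: 44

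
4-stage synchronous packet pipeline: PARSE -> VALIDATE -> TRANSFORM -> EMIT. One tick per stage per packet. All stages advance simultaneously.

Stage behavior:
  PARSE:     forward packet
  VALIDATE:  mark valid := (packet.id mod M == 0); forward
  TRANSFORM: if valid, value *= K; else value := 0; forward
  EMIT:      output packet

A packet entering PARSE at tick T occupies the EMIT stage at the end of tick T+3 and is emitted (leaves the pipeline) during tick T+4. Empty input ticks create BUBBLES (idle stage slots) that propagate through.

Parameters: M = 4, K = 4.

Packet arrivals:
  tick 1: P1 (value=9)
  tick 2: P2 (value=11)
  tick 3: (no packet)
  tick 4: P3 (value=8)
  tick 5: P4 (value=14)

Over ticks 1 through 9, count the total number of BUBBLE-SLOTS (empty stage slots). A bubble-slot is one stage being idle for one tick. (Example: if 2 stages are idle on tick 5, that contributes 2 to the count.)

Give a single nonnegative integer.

Tick 1: [PARSE:P1(v=9,ok=F), VALIDATE:-, TRANSFORM:-, EMIT:-] out:-; bubbles=3
Tick 2: [PARSE:P2(v=11,ok=F), VALIDATE:P1(v=9,ok=F), TRANSFORM:-, EMIT:-] out:-; bubbles=2
Tick 3: [PARSE:-, VALIDATE:P2(v=11,ok=F), TRANSFORM:P1(v=0,ok=F), EMIT:-] out:-; bubbles=2
Tick 4: [PARSE:P3(v=8,ok=F), VALIDATE:-, TRANSFORM:P2(v=0,ok=F), EMIT:P1(v=0,ok=F)] out:-; bubbles=1
Tick 5: [PARSE:P4(v=14,ok=F), VALIDATE:P3(v=8,ok=F), TRANSFORM:-, EMIT:P2(v=0,ok=F)] out:P1(v=0); bubbles=1
Tick 6: [PARSE:-, VALIDATE:P4(v=14,ok=T), TRANSFORM:P3(v=0,ok=F), EMIT:-] out:P2(v=0); bubbles=2
Tick 7: [PARSE:-, VALIDATE:-, TRANSFORM:P4(v=56,ok=T), EMIT:P3(v=0,ok=F)] out:-; bubbles=2
Tick 8: [PARSE:-, VALIDATE:-, TRANSFORM:-, EMIT:P4(v=56,ok=T)] out:P3(v=0); bubbles=3
Tick 9: [PARSE:-, VALIDATE:-, TRANSFORM:-, EMIT:-] out:P4(v=56); bubbles=4
Total bubble-slots: 20

Answer: 20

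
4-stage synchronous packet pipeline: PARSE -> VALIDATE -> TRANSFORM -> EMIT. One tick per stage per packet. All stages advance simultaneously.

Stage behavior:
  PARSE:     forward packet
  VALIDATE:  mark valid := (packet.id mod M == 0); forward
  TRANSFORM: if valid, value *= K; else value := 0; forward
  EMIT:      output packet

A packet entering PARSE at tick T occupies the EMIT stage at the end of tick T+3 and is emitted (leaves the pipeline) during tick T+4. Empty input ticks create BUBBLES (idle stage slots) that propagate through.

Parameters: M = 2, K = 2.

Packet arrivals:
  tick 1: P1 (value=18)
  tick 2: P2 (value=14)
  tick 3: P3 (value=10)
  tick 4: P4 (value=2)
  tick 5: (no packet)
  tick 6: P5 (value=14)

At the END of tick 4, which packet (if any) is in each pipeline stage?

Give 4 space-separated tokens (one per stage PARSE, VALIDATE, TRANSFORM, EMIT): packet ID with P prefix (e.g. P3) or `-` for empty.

Answer: P4 P3 P2 P1

Derivation:
Tick 1: [PARSE:P1(v=18,ok=F), VALIDATE:-, TRANSFORM:-, EMIT:-] out:-; in:P1
Tick 2: [PARSE:P2(v=14,ok=F), VALIDATE:P1(v=18,ok=F), TRANSFORM:-, EMIT:-] out:-; in:P2
Tick 3: [PARSE:P3(v=10,ok=F), VALIDATE:P2(v=14,ok=T), TRANSFORM:P1(v=0,ok=F), EMIT:-] out:-; in:P3
Tick 4: [PARSE:P4(v=2,ok=F), VALIDATE:P3(v=10,ok=F), TRANSFORM:P2(v=28,ok=T), EMIT:P1(v=0,ok=F)] out:-; in:P4
At end of tick 4: ['P4', 'P3', 'P2', 'P1']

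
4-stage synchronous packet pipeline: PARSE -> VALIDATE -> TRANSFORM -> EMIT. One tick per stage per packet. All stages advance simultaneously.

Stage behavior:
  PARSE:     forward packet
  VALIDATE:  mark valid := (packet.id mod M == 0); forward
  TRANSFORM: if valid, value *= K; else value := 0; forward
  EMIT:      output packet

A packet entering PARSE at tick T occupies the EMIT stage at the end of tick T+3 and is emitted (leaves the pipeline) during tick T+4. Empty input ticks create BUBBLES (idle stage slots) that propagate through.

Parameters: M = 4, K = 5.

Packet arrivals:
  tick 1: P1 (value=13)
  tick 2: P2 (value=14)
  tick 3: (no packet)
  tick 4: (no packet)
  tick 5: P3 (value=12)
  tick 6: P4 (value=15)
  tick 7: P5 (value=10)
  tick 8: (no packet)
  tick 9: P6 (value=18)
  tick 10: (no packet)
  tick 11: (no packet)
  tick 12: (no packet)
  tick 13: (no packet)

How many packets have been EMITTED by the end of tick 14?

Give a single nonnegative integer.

Tick 1: [PARSE:P1(v=13,ok=F), VALIDATE:-, TRANSFORM:-, EMIT:-] out:-; in:P1
Tick 2: [PARSE:P2(v=14,ok=F), VALIDATE:P1(v=13,ok=F), TRANSFORM:-, EMIT:-] out:-; in:P2
Tick 3: [PARSE:-, VALIDATE:P2(v=14,ok=F), TRANSFORM:P1(v=0,ok=F), EMIT:-] out:-; in:-
Tick 4: [PARSE:-, VALIDATE:-, TRANSFORM:P2(v=0,ok=F), EMIT:P1(v=0,ok=F)] out:-; in:-
Tick 5: [PARSE:P3(v=12,ok=F), VALIDATE:-, TRANSFORM:-, EMIT:P2(v=0,ok=F)] out:P1(v=0); in:P3
Tick 6: [PARSE:P4(v=15,ok=F), VALIDATE:P3(v=12,ok=F), TRANSFORM:-, EMIT:-] out:P2(v=0); in:P4
Tick 7: [PARSE:P5(v=10,ok=F), VALIDATE:P4(v=15,ok=T), TRANSFORM:P3(v=0,ok=F), EMIT:-] out:-; in:P5
Tick 8: [PARSE:-, VALIDATE:P5(v=10,ok=F), TRANSFORM:P4(v=75,ok=T), EMIT:P3(v=0,ok=F)] out:-; in:-
Tick 9: [PARSE:P6(v=18,ok=F), VALIDATE:-, TRANSFORM:P5(v=0,ok=F), EMIT:P4(v=75,ok=T)] out:P3(v=0); in:P6
Tick 10: [PARSE:-, VALIDATE:P6(v=18,ok=F), TRANSFORM:-, EMIT:P5(v=0,ok=F)] out:P4(v=75); in:-
Tick 11: [PARSE:-, VALIDATE:-, TRANSFORM:P6(v=0,ok=F), EMIT:-] out:P5(v=0); in:-
Tick 12: [PARSE:-, VALIDATE:-, TRANSFORM:-, EMIT:P6(v=0,ok=F)] out:-; in:-
Tick 13: [PARSE:-, VALIDATE:-, TRANSFORM:-, EMIT:-] out:P6(v=0); in:-
Tick 14: [PARSE:-, VALIDATE:-, TRANSFORM:-, EMIT:-] out:-; in:-
Emitted by tick 14: ['P1', 'P2', 'P3', 'P4', 'P5', 'P6']

Answer: 6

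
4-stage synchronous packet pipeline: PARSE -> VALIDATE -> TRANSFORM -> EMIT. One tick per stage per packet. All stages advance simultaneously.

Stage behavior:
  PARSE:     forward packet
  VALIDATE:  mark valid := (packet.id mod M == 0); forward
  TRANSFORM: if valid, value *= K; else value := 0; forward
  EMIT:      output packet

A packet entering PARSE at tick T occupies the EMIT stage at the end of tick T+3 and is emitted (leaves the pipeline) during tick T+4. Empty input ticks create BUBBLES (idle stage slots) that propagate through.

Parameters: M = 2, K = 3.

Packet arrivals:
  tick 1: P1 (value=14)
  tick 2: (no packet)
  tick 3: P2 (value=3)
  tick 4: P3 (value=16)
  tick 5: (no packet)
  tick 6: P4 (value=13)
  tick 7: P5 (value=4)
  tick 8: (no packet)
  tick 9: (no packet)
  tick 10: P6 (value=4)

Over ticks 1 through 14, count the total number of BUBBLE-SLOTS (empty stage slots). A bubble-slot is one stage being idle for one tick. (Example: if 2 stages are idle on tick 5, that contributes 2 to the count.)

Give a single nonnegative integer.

Answer: 32

Derivation:
Tick 1: [PARSE:P1(v=14,ok=F), VALIDATE:-, TRANSFORM:-, EMIT:-] out:-; bubbles=3
Tick 2: [PARSE:-, VALIDATE:P1(v=14,ok=F), TRANSFORM:-, EMIT:-] out:-; bubbles=3
Tick 3: [PARSE:P2(v=3,ok=F), VALIDATE:-, TRANSFORM:P1(v=0,ok=F), EMIT:-] out:-; bubbles=2
Tick 4: [PARSE:P3(v=16,ok=F), VALIDATE:P2(v=3,ok=T), TRANSFORM:-, EMIT:P1(v=0,ok=F)] out:-; bubbles=1
Tick 5: [PARSE:-, VALIDATE:P3(v=16,ok=F), TRANSFORM:P2(v=9,ok=T), EMIT:-] out:P1(v=0); bubbles=2
Tick 6: [PARSE:P4(v=13,ok=F), VALIDATE:-, TRANSFORM:P3(v=0,ok=F), EMIT:P2(v=9,ok=T)] out:-; bubbles=1
Tick 7: [PARSE:P5(v=4,ok=F), VALIDATE:P4(v=13,ok=T), TRANSFORM:-, EMIT:P3(v=0,ok=F)] out:P2(v=9); bubbles=1
Tick 8: [PARSE:-, VALIDATE:P5(v=4,ok=F), TRANSFORM:P4(v=39,ok=T), EMIT:-] out:P3(v=0); bubbles=2
Tick 9: [PARSE:-, VALIDATE:-, TRANSFORM:P5(v=0,ok=F), EMIT:P4(v=39,ok=T)] out:-; bubbles=2
Tick 10: [PARSE:P6(v=4,ok=F), VALIDATE:-, TRANSFORM:-, EMIT:P5(v=0,ok=F)] out:P4(v=39); bubbles=2
Tick 11: [PARSE:-, VALIDATE:P6(v=4,ok=T), TRANSFORM:-, EMIT:-] out:P5(v=0); bubbles=3
Tick 12: [PARSE:-, VALIDATE:-, TRANSFORM:P6(v=12,ok=T), EMIT:-] out:-; bubbles=3
Tick 13: [PARSE:-, VALIDATE:-, TRANSFORM:-, EMIT:P6(v=12,ok=T)] out:-; bubbles=3
Tick 14: [PARSE:-, VALIDATE:-, TRANSFORM:-, EMIT:-] out:P6(v=12); bubbles=4
Total bubble-slots: 32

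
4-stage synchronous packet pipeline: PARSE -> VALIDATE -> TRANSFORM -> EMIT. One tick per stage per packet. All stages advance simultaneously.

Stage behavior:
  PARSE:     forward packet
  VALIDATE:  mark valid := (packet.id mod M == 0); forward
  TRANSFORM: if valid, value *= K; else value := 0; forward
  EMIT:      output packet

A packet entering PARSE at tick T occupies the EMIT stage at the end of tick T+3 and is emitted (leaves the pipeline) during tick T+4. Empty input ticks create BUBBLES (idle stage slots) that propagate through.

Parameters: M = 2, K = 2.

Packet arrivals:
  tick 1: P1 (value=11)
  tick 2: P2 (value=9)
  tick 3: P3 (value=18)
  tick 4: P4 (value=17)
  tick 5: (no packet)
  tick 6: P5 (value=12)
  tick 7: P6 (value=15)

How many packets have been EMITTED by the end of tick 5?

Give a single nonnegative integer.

Tick 1: [PARSE:P1(v=11,ok=F), VALIDATE:-, TRANSFORM:-, EMIT:-] out:-; in:P1
Tick 2: [PARSE:P2(v=9,ok=F), VALIDATE:P1(v=11,ok=F), TRANSFORM:-, EMIT:-] out:-; in:P2
Tick 3: [PARSE:P3(v=18,ok=F), VALIDATE:P2(v=9,ok=T), TRANSFORM:P1(v=0,ok=F), EMIT:-] out:-; in:P3
Tick 4: [PARSE:P4(v=17,ok=F), VALIDATE:P3(v=18,ok=F), TRANSFORM:P2(v=18,ok=T), EMIT:P1(v=0,ok=F)] out:-; in:P4
Tick 5: [PARSE:-, VALIDATE:P4(v=17,ok=T), TRANSFORM:P3(v=0,ok=F), EMIT:P2(v=18,ok=T)] out:P1(v=0); in:-
Emitted by tick 5: ['P1']

Answer: 1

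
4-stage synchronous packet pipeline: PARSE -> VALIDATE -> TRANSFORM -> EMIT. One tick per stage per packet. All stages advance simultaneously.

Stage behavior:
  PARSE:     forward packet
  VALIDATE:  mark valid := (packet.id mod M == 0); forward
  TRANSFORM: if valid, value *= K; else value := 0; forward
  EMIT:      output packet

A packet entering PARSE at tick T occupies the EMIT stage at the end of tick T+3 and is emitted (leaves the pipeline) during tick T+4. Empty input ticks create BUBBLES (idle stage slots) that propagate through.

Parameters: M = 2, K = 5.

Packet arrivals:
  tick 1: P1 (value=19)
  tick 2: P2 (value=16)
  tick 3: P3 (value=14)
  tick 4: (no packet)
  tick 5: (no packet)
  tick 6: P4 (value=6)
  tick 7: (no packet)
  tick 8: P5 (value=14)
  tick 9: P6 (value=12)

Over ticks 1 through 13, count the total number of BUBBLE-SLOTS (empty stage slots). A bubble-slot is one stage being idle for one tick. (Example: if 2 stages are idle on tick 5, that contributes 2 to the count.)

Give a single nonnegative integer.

Tick 1: [PARSE:P1(v=19,ok=F), VALIDATE:-, TRANSFORM:-, EMIT:-] out:-; bubbles=3
Tick 2: [PARSE:P2(v=16,ok=F), VALIDATE:P1(v=19,ok=F), TRANSFORM:-, EMIT:-] out:-; bubbles=2
Tick 3: [PARSE:P3(v=14,ok=F), VALIDATE:P2(v=16,ok=T), TRANSFORM:P1(v=0,ok=F), EMIT:-] out:-; bubbles=1
Tick 4: [PARSE:-, VALIDATE:P3(v=14,ok=F), TRANSFORM:P2(v=80,ok=T), EMIT:P1(v=0,ok=F)] out:-; bubbles=1
Tick 5: [PARSE:-, VALIDATE:-, TRANSFORM:P3(v=0,ok=F), EMIT:P2(v=80,ok=T)] out:P1(v=0); bubbles=2
Tick 6: [PARSE:P4(v=6,ok=F), VALIDATE:-, TRANSFORM:-, EMIT:P3(v=0,ok=F)] out:P2(v=80); bubbles=2
Tick 7: [PARSE:-, VALIDATE:P4(v=6,ok=T), TRANSFORM:-, EMIT:-] out:P3(v=0); bubbles=3
Tick 8: [PARSE:P5(v=14,ok=F), VALIDATE:-, TRANSFORM:P4(v=30,ok=T), EMIT:-] out:-; bubbles=2
Tick 9: [PARSE:P6(v=12,ok=F), VALIDATE:P5(v=14,ok=F), TRANSFORM:-, EMIT:P4(v=30,ok=T)] out:-; bubbles=1
Tick 10: [PARSE:-, VALIDATE:P6(v=12,ok=T), TRANSFORM:P5(v=0,ok=F), EMIT:-] out:P4(v=30); bubbles=2
Tick 11: [PARSE:-, VALIDATE:-, TRANSFORM:P6(v=60,ok=T), EMIT:P5(v=0,ok=F)] out:-; bubbles=2
Tick 12: [PARSE:-, VALIDATE:-, TRANSFORM:-, EMIT:P6(v=60,ok=T)] out:P5(v=0); bubbles=3
Tick 13: [PARSE:-, VALIDATE:-, TRANSFORM:-, EMIT:-] out:P6(v=60); bubbles=4
Total bubble-slots: 28

Answer: 28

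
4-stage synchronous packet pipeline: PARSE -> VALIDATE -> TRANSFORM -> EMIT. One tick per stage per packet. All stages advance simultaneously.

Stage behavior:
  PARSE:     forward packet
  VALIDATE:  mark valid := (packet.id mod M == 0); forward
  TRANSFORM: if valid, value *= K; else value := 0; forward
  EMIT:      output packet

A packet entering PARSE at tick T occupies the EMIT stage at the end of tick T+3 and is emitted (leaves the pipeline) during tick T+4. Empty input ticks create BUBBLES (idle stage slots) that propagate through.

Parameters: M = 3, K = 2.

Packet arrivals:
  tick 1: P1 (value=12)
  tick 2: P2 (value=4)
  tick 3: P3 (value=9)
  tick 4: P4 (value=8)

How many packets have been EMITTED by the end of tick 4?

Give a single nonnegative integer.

Tick 1: [PARSE:P1(v=12,ok=F), VALIDATE:-, TRANSFORM:-, EMIT:-] out:-; in:P1
Tick 2: [PARSE:P2(v=4,ok=F), VALIDATE:P1(v=12,ok=F), TRANSFORM:-, EMIT:-] out:-; in:P2
Tick 3: [PARSE:P3(v=9,ok=F), VALIDATE:P2(v=4,ok=F), TRANSFORM:P1(v=0,ok=F), EMIT:-] out:-; in:P3
Tick 4: [PARSE:P4(v=8,ok=F), VALIDATE:P3(v=9,ok=T), TRANSFORM:P2(v=0,ok=F), EMIT:P1(v=0,ok=F)] out:-; in:P4
Emitted by tick 4: []

Answer: 0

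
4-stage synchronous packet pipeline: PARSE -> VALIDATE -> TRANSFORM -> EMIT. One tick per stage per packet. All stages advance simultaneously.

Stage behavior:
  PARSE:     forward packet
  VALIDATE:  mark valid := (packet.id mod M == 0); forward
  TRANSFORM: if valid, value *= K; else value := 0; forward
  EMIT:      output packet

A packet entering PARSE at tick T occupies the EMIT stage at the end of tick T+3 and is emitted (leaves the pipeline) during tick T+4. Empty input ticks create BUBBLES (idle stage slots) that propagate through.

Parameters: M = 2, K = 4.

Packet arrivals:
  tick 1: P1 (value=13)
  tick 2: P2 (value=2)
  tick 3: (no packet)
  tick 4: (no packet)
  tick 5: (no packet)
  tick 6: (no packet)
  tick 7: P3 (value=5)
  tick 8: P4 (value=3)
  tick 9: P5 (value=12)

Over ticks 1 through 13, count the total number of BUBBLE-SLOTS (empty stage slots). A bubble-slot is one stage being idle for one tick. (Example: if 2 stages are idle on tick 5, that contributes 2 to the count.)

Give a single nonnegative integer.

Answer: 32

Derivation:
Tick 1: [PARSE:P1(v=13,ok=F), VALIDATE:-, TRANSFORM:-, EMIT:-] out:-; bubbles=3
Tick 2: [PARSE:P2(v=2,ok=F), VALIDATE:P1(v=13,ok=F), TRANSFORM:-, EMIT:-] out:-; bubbles=2
Tick 3: [PARSE:-, VALIDATE:P2(v=2,ok=T), TRANSFORM:P1(v=0,ok=F), EMIT:-] out:-; bubbles=2
Tick 4: [PARSE:-, VALIDATE:-, TRANSFORM:P2(v=8,ok=T), EMIT:P1(v=0,ok=F)] out:-; bubbles=2
Tick 5: [PARSE:-, VALIDATE:-, TRANSFORM:-, EMIT:P2(v=8,ok=T)] out:P1(v=0); bubbles=3
Tick 6: [PARSE:-, VALIDATE:-, TRANSFORM:-, EMIT:-] out:P2(v=8); bubbles=4
Tick 7: [PARSE:P3(v=5,ok=F), VALIDATE:-, TRANSFORM:-, EMIT:-] out:-; bubbles=3
Tick 8: [PARSE:P4(v=3,ok=F), VALIDATE:P3(v=5,ok=F), TRANSFORM:-, EMIT:-] out:-; bubbles=2
Tick 9: [PARSE:P5(v=12,ok=F), VALIDATE:P4(v=3,ok=T), TRANSFORM:P3(v=0,ok=F), EMIT:-] out:-; bubbles=1
Tick 10: [PARSE:-, VALIDATE:P5(v=12,ok=F), TRANSFORM:P4(v=12,ok=T), EMIT:P3(v=0,ok=F)] out:-; bubbles=1
Tick 11: [PARSE:-, VALIDATE:-, TRANSFORM:P5(v=0,ok=F), EMIT:P4(v=12,ok=T)] out:P3(v=0); bubbles=2
Tick 12: [PARSE:-, VALIDATE:-, TRANSFORM:-, EMIT:P5(v=0,ok=F)] out:P4(v=12); bubbles=3
Tick 13: [PARSE:-, VALIDATE:-, TRANSFORM:-, EMIT:-] out:P5(v=0); bubbles=4
Total bubble-slots: 32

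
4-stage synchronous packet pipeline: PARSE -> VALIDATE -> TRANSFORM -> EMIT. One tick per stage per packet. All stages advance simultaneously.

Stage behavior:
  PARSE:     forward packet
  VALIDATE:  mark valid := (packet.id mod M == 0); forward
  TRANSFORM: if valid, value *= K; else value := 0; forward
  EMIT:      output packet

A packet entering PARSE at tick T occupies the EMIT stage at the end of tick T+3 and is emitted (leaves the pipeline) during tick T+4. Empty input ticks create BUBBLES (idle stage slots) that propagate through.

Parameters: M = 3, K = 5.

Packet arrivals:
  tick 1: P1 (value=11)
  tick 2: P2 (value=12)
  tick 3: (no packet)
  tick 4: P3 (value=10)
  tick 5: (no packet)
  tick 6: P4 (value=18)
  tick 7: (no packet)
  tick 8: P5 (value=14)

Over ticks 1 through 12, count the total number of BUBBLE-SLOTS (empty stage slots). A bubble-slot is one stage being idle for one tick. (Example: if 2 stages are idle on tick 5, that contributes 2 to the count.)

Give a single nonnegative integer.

Tick 1: [PARSE:P1(v=11,ok=F), VALIDATE:-, TRANSFORM:-, EMIT:-] out:-; bubbles=3
Tick 2: [PARSE:P2(v=12,ok=F), VALIDATE:P1(v=11,ok=F), TRANSFORM:-, EMIT:-] out:-; bubbles=2
Tick 3: [PARSE:-, VALIDATE:P2(v=12,ok=F), TRANSFORM:P1(v=0,ok=F), EMIT:-] out:-; bubbles=2
Tick 4: [PARSE:P3(v=10,ok=F), VALIDATE:-, TRANSFORM:P2(v=0,ok=F), EMIT:P1(v=0,ok=F)] out:-; bubbles=1
Tick 5: [PARSE:-, VALIDATE:P3(v=10,ok=T), TRANSFORM:-, EMIT:P2(v=0,ok=F)] out:P1(v=0); bubbles=2
Tick 6: [PARSE:P4(v=18,ok=F), VALIDATE:-, TRANSFORM:P3(v=50,ok=T), EMIT:-] out:P2(v=0); bubbles=2
Tick 7: [PARSE:-, VALIDATE:P4(v=18,ok=F), TRANSFORM:-, EMIT:P3(v=50,ok=T)] out:-; bubbles=2
Tick 8: [PARSE:P5(v=14,ok=F), VALIDATE:-, TRANSFORM:P4(v=0,ok=F), EMIT:-] out:P3(v=50); bubbles=2
Tick 9: [PARSE:-, VALIDATE:P5(v=14,ok=F), TRANSFORM:-, EMIT:P4(v=0,ok=F)] out:-; bubbles=2
Tick 10: [PARSE:-, VALIDATE:-, TRANSFORM:P5(v=0,ok=F), EMIT:-] out:P4(v=0); bubbles=3
Tick 11: [PARSE:-, VALIDATE:-, TRANSFORM:-, EMIT:P5(v=0,ok=F)] out:-; bubbles=3
Tick 12: [PARSE:-, VALIDATE:-, TRANSFORM:-, EMIT:-] out:P5(v=0); bubbles=4
Total bubble-slots: 28

Answer: 28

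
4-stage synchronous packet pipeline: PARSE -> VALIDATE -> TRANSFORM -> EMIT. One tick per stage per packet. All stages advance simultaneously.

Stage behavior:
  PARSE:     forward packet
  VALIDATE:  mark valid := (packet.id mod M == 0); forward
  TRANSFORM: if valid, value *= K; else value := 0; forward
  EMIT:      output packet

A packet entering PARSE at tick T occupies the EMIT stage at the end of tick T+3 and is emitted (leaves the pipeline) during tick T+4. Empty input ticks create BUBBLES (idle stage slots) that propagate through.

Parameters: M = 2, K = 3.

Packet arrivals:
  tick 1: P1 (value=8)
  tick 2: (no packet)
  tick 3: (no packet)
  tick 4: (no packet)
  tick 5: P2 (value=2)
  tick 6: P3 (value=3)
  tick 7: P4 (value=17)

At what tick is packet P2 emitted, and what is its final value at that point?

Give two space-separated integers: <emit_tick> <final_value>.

Answer: 9 6

Derivation:
Tick 1: [PARSE:P1(v=8,ok=F), VALIDATE:-, TRANSFORM:-, EMIT:-] out:-; in:P1
Tick 2: [PARSE:-, VALIDATE:P1(v=8,ok=F), TRANSFORM:-, EMIT:-] out:-; in:-
Tick 3: [PARSE:-, VALIDATE:-, TRANSFORM:P1(v=0,ok=F), EMIT:-] out:-; in:-
Tick 4: [PARSE:-, VALIDATE:-, TRANSFORM:-, EMIT:P1(v=0,ok=F)] out:-; in:-
Tick 5: [PARSE:P2(v=2,ok=F), VALIDATE:-, TRANSFORM:-, EMIT:-] out:P1(v=0); in:P2
Tick 6: [PARSE:P3(v=3,ok=F), VALIDATE:P2(v=2,ok=T), TRANSFORM:-, EMIT:-] out:-; in:P3
Tick 7: [PARSE:P4(v=17,ok=F), VALIDATE:P3(v=3,ok=F), TRANSFORM:P2(v=6,ok=T), EMIT:-] out:-; in:P4
Tick 8: [PARSE:-, VALIDATE:P4(v=17,ok=T), TRANSFORM:P3(v=0,ok=F), EMIT:P2(v=6,ok=T)] out:-; in:-
Tick 9: [PARSE:-, VALIDATE:-, TRANSFORM:P4(v=51,ok=T), EMIT:P3(v=0,ok=F)] out:P2(v=6); in:-
Tick 10: [PARSE:-, VALIDATE:-, TRANSFORM:-, EMIT:P4(v=51,ok=T)] out:P3(v=0); in:-
Tick 11: [PARSE:-, VALIDATE:-, TRANSFORM:-, EMIT:-] out:P4(v=51); in:-
P2: arrives tick 5, valid=True (id=2, id%2=0), emit tick 9, final value 6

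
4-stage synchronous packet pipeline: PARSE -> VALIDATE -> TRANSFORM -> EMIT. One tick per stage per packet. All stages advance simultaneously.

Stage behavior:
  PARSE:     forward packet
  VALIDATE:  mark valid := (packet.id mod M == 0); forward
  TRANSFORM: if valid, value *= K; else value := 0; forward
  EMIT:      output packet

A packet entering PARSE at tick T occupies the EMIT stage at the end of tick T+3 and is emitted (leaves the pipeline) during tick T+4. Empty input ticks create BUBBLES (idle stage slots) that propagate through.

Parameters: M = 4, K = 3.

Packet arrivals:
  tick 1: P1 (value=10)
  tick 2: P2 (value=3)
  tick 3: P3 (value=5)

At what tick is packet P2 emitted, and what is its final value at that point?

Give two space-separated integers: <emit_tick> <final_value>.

Answer: 6 0

Derivation:
Tick 1: [PARSE:P1(v=10,ok=F), VALIDATE:-, TRANSFORM:-, EMIT:-] out:-; in:P1
Tick 2: [PARSE:P2(v=3,ok=F), VALIDATE:P1(v=10,ok=F), TRANSFORM:-, EMIT:-] out:-; in:P2
Tick 3: [PARSE:P3(v=5,ok=F), VALIDATE:P2(v=3,ok=F), TRANSFORM:P1(v=0,ok=F), EMIT:-] out:-; in:P3
Tick 4: [PARSE:-, VALIDATE:P3(v=5,ok=F), TRANSFORM:P2(v=0,ok=F), EMIT:P1(v=0,ok=F)] out:-; in:-
Tick 5: [PARSE:-, VALIDATE:-, TRANSFORM:P3(v=0,ok=F), EMIT:P2(v=0,ok=F)] out:P1(v=0); in:-
Tick 6: [PARSE:-, VALIDATE:-, TRANSFORM:-, EMIT:P3(v=0,ok=F)] out:P2(v=0); in:-
Tick 7: [PARSE:-, VALIDATE:-, TRANSFORM:-, EMIT:-] out:P3(v=0); in:-
P2: arrives tick 2, valid=False (id=2, id%4=2), emit tick 6, final value 0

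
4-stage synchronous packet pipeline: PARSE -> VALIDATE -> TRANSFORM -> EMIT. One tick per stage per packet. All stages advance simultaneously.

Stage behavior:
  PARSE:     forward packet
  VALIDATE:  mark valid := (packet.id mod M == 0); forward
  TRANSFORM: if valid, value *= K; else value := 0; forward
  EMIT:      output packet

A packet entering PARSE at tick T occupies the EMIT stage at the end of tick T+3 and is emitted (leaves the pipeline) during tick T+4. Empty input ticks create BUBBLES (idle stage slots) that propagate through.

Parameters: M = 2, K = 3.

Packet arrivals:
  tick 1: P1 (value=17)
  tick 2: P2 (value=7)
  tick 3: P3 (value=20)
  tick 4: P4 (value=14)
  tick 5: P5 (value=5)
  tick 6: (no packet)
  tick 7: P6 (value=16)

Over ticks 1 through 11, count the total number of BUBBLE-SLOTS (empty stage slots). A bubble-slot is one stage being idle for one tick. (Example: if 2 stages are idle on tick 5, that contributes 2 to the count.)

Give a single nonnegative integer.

Tick 1: [PARSE:P1(v=17,ok=F), VALIDATE:-, TRANSFORM:-, EMIT:-] out:-; bubbles=3
Tick 2: [PARSE:P2(v=7,ok=F), VALIDATE:P1(v=17,ok=F), TRANSFORM:-, EMIT:-] out:-; bubbles=2
Tick 3: [PARSE:P3(v=20,ok=F), VALIDATE:P2(v=7,ok=T), TRANSFORM:P1(v=0,ok=F), EMIT:-] out:-; bubbles=1
Tick 4: [PARSE:P4(v=14,ok=F), VALIDATE:P3(v=20,ok=F), TRANSFORM:P2(v=21,ok=T), EMIT:P1(v=0,ok=F)] out:-; bubbles=0
Tick 5: [PARSE:P5(v=5,ok=F), VALIDATE:P4(v=14,ok=T), TRANSFORM:P3(v=0,ok=F), EMIT:P2(v=21,ok=T)] out:P1(v=0); bubbles=0
Tick 6: [PARSE:-, VALIDATE:P5(v=5,ok=F), TRANSFORM:P4(v=42,ok=T), EMIT:P3(v=0,ok=F)] out:P2(v=21); bubbles=1
Tick 7: [PARSE:P6(v=16,ok=F), VALIDATE:-, TRANSFORM:P5(v=0,ok=F), EMIT:P4(v=42,ok=T)] out:P3(v=0); bubbles=1
Tick 8: [PARSE:-, VALIDATE:P6(v=16,ok=T), TRANSFORM:-, EMIT:P5(v=0,ok=F)] out:P4(v=42); bubbles=2
Tick 9: [PARSE:-, VALIDATE:-, TRANSFORM:P6(v=48,ok=T), EMIT:-] out:P5(v=0); bubbles=3
Tick 10: [PARSE:-, VALIDATE:-, TRANSFORM:-, EMIT:P6(v=48,ok=T)] out:-; bubbles=3
Tick 11: [PARSE:-, VALIDATE:-, TRANSFORM:-, EMIT:-] out:P6(v=48); bubbles=4
Total bubble-slots: 20

Answer: 20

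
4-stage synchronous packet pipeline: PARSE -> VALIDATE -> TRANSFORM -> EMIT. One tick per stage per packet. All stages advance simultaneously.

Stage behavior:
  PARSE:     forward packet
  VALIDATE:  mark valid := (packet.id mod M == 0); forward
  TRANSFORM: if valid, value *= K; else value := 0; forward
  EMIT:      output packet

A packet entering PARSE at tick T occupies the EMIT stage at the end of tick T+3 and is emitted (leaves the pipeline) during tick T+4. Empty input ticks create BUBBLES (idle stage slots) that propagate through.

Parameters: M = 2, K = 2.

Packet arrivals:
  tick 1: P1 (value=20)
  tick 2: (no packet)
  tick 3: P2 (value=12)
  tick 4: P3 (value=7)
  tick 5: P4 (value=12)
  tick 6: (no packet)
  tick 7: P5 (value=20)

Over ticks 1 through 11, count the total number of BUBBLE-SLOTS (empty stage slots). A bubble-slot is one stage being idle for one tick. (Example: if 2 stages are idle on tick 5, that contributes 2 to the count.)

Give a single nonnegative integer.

Answer: 24

Derivation:
Tick 1: [PARSE:P1(v=20,ok=F), VALIDATE:-, TRANSFORM:-, EMIT:-] out:-; bubbles=3
Tick 2: [PARSE:-, VALIDATE:P1(v=20,ok=F), TRANSFORM:-, EMIT:-] out:-; bubbles=3
Tick 3: [PARSE:P2(v=12,ok=F), VALIDATE:-, TRANSFORM:P1(v=0,ok=F), EMIT:-] out:-; bubbles=2
Tick 4: [PARSE:P3(v=7,ok=F), VALIDATE:P2(v=12,ok=T), TRANSFORM:-, EMIT:P1(v=0,ok=F)] out:-; bubbles=1
Tick 5: [PARSE:P4(v=12,ok=F), VALIDATE:P3(v=7,ok=F), TRANSFORM:P2(v=24,ok=T), EMIT:-] out:P1(v=0); bubbles=1
Tick 6: [PARSE:-, VALIDATE:P4(v=12,ok=T), TRANSFORM:P3(v=0,ok=F), EMIT:P2(v=24,ok=T)] out:-; bubbles=1
Tick 7: [PARSE:P5(v=20,ok=F), VALIDATE:-, TRANSFORM:P4(v=24,ok=T), EMIT:P3(v=0,ok=F)] out:P2(v=24); bubbles=1
Tick 8: [PARSE:-, VALIDATE:P5(v=20,ok=F), TRANSFORM:-, EMIT:P4(v=24,ok=T)] out:P3(v=0); bubbles=2
Tick 9: [PARSE:-, VALIDATE:-, TRANSFORM:P5(v=0,ok=F), EMIT:-] out:P4(v=24); bubbles=3
Tick 10: [PARSE:-, VALIDATE:-, TRANSFORM:-, EMIT:P5(v=0,ok=F)] out:-; bubbles=3
Tick 11: [PARSE:-, VALIDATE:-, TRANSFORM:-, EMIT:-] out:P5(v=0); bubbles=4
Total bubble-slots: 24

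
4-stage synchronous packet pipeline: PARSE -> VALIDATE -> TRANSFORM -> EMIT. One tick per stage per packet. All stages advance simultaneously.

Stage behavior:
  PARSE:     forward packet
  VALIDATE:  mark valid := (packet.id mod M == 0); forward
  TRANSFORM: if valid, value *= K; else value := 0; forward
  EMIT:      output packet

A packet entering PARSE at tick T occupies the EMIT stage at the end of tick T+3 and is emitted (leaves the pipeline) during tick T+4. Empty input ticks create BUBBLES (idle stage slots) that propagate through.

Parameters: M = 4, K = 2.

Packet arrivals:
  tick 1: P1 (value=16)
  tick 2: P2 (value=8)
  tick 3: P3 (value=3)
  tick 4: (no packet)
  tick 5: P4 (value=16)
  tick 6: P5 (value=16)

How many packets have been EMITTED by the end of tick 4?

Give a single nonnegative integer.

Tick 1: [PARSE:P1(v=16,ok=F), VALIDATE:-, TRANSFORM:-, EMIT:-] out:-; in:P1
Tick 2: [PARSE:P2(v=8,ok=F), VALIDATE:P1(v=16,ok=F), TRANSFORM:-, EMIT:-] out:-; in:P2
Tick 3: [PARSE:P3(v=3,ok=F), VALIDATE:P2(v=8,ok=F), TRANSFORM:P1(v=0,ok=F), EMIT:-] out:-; in:P3
Tick 4: [PARSE:-, VALIDATE:P3(v=3,ok=F), TRANSFORM:P2(v=0,ok=F), EMIT:P1(v=0,ok=F)] out:-; in:-
Emitted by tick 4: []

Answer: 0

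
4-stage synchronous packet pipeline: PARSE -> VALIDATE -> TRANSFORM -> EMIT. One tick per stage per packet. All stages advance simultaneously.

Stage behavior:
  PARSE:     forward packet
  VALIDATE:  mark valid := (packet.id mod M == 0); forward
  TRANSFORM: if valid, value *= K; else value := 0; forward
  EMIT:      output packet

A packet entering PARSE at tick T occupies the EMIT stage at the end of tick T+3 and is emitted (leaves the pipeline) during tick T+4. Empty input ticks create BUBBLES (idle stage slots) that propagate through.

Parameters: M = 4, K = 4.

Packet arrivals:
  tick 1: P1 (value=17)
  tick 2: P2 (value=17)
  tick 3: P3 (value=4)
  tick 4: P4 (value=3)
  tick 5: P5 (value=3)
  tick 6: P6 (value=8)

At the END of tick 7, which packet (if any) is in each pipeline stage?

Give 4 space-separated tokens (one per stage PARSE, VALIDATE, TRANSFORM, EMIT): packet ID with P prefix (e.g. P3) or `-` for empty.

Tick 1: [PARSE:P1(v=17,ok=F), VALIDATE:-, TRANSFORM:-, EMIT:-] out:-; in:P1
Tick 2: [PARSE:P2(v=17,ok=F), VALIDATE:P1(v=17,ok=F), TRANSFORM:-, EMIT:-] out:-; in:P2
Tick 3: [PARSE:P3(v=4,ok=F), VALIDATE:P2(v=17,ok=F), TRANSFORM:P1(v=0,ok=F), EMIT:-] out:-; in:P3
Tick 4: [PARSE:P4(v=3,ok=F), VALIDATE:P3(v=4,ok=F), TRANSFORM:P2(v=0,ok=F), EMIT:P1(v=0,ok=F)] out:-; in:P4
Tick 5: [PARSE:P5(v=3,ok=F), VALIDATE:P4(v=3,ok=T), TRANSFORM:P3(v=0,ok=F), EMIT:P2(v=0,ok=F)] out:P1(v=0); in:P5
Tick 6: [PARSE:P6(v=8,ok=F), VALIDATE:P5(v=3,ok=F), TRANSFORM:P4(v=12,ok=T), EMIT:P3(v=0,ok=F)] out:P2(v=0); in:P6
Tick 7: [PARSE:-, VALIDATE:P6(v=8,ok=F), TRANSFORM:P5(v=0,ok=F), EMIT:P4(v=12,ok=T)] out:P3(v=0); in:-
At end of tick 7: ['-', 'P6', 'P5', 'P4']

Answer: - P6 P5 P4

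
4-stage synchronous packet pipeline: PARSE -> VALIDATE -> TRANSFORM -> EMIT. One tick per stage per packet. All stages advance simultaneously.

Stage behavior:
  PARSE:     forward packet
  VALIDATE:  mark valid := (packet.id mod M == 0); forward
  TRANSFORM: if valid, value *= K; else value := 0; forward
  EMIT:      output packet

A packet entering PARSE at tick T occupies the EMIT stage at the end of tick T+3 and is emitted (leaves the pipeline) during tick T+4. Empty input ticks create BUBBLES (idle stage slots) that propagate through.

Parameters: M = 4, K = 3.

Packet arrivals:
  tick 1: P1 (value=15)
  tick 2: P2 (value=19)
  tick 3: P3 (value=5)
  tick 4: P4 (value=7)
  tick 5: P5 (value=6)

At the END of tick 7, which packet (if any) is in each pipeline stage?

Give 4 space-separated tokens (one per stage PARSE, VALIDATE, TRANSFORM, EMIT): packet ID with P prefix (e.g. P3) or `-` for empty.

Tick 1: [PARSE:P1(v=15,ok=F), VALIDATE:-, TRANSFORM:-, EMIT:-] out:-; in:P1
Tick 2: [PARSE:P2(v=19,ok=F), VALIDATE:P1(v=15,ok=F), TRANSFORM:-, EMIT:-] out:-; in:P2
Tick 3: [PARSE:P3(v=5,ok=F), VALIDATE:P2(v=19,ok=F), TRANSFORM:P1(v=0,ok=F), EMIT:-] out:-; in:P3
Tick 4: [PARSE:P4(v=7,ok=F), VALIDATE:P3(v=5,ok=F), TRANSFORM:P2(v=0,ok=F), EMIT:P1(v=0,ok=F)] out:-; in:P4
Tick 5: [PARSE:P5(v=6,ok=F), VALIDATE:P4(v=7,ok=T), TRANSFORM:P3(v=0,ok=F), EMIT:P2(v=0,ok=F)] out:P1(v=0); in:P5
Tick 6: [PARSE:-, VALIDATE:P5(v=6,ok=F), TRANSFORM:P4(v=21,ok=T), EMIT:P3(v=0,ok=F)] out:P2(v=0); in:-
Tick 7: [PARSE:-, VALIDATE:-, TRANSFORM:P5(v=0,ok=F), EMIT:P4(v=21,ok=T)] out:P3(v=0); in:-
At end of tick 7: ['-', '-', 'P5', 'P4']

Answer: - - P5 P4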